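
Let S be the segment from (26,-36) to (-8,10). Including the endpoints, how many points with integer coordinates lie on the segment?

3

The number of lattice points on a segment between lattice points is gcd(|Δx|,|Δy|) + 1 = gcd(34,46) + 1 = 2 + 1 = 3.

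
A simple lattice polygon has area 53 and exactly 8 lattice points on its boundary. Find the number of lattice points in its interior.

50

From Pick's theorem, I = A − B/2 + 1 = 53 − 8/2 + 1 = 50.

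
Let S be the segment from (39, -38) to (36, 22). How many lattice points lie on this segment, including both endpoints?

The number of lattice points on a segment between lattice points is gcd(|Δx|,|Δy|) + 1 = gcd(3,60) + 1 = 3 + 1 = 4.

4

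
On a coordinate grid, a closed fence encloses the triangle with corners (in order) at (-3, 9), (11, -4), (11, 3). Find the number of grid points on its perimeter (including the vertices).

Along each edge there are gcd(|Δx|,|Δy|)+1 lattice points, so counting each shared vertex once the boundary has gcd(14,13) + gcd(0,7) + gcd(14,6) = 1+7+2 = 10.

10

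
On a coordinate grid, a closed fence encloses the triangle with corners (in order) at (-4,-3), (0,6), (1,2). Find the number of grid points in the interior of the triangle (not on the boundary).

The shoelace formula gives twice the area as |((-4)·6 − 0·(-3)) + (0·2 − 1·6) + (1·(-3) − (-4)·2)| = 25, so the area is 25/2.
The number of boundary lattice points is Σ gcd(|Δx|,|Δy|) = gcd(4,9) + gcd(1,4) + gcd(5,5) = 1+1+5 = 7.
By Pick's theorem A = I + B/2 − 1, so I = 25/2 − 7/2 + 1 = 10.

10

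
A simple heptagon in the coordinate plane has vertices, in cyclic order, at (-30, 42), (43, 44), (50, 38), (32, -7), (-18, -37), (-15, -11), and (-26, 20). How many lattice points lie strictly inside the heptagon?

3990

Using the shoelace formula, 2A = |[(-30)·44 − 43·42] + [43·38 − 50·44] + [50·(-7) − 32·38] + [32·(-37) − (-18)·(-7)] + [(-18)·(-11) − (-15)·(-37)] + [(-15)·20 − (-26)·(-11)] + [(-26)·42 − (-30)·20]| = 8003, so the area is 8003/2.
Along each edge there are gcd(|Δx|,|Δy|)+1 lattice points, so counting each shared vertex once the boundary has gcd(73,2) + gcd(7,6) + gcd(18,45) + gcd(50,30) + gcd(3,26) + gcd(11,31) + gcd(4,22) = 1+1+9+10+1+1+2 = 25.
By Pick's theorem A = I + B/2 − 1, so I = 8003/2 − 25/2 + 1 = 3990.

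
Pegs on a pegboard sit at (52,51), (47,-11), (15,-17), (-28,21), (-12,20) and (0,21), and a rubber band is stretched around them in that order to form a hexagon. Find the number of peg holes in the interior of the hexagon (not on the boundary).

2705

By the shoelace formula, twice the signed area is |(52·(-11) − 47·51) + (47·(-17) − 15·(-11)) + (15·21 − (-28)·(-17)) + ((-28)·20 − (-12)·21) + ((-12)·21 − 0·20) + (0·51 − 52·21)| = 5416, so the area is 2708.
The number of boundary lattice points is Σ gcd(|Δx|,|Δy|) = gcd(5,62) + gcd(32,6) + gcd(43,38) + gcd(16,1) + gcd(12,1) + gcd(52,30) = 1+2+1+1+1+2 = 8.
Pick's theorem gives I = A − B/2 + 1 = 2708 − 8/2 + 1 = 2705.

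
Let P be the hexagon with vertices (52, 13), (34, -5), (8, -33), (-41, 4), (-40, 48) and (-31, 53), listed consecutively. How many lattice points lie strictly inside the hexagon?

4341

By the shoelace formula, twice the signed area is |[52·(-5) − 34·13] + [34·(-33) − 8·(-5)] + [8·4 − (-41)·(-33)] + [(-41)·48 − (-40)·4] + [(-40)·53 − (-31)·48] + [(-31)·13 − 52·53]| = 8704, so the area is 4352.
Along each edge there are gcd(|Δx|,|Δy|)+1 lattice points, so counting each shared vertex once the boundary has gcd(18,18) + gcd(26,28) + gcd(49,37) + gcd(1,44) + gcd(9,5) + gcd(83,40) = 18+2+1+1+1+1 = 24.
Pick's theorem gives I = A − B/2 + 1 = 4352 − 24/2 + 1 = 4341.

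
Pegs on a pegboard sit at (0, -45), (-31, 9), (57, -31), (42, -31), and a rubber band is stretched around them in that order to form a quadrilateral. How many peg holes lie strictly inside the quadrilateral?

1633

Using the shoelace formula, 2A = |[0·9 − (-31)·(-45)] + [(-31)·(-31) − 57·9] + [57·(-31) − 42·(-31)] + [42·(-45) − 0·(-31)]| = 3302, so the area is 1651.
Summing gcd(|Δx|,|Δy|) over the edges gives the boundary count: gcd(31,54) + gcd(88,40) + gcd(15,0) + gcd(42,14) = 1+8+15+14 = 38.
Pick's theorem gives I = A − B/2 + 1 = 1651 − 38/2 + 1 = 1633.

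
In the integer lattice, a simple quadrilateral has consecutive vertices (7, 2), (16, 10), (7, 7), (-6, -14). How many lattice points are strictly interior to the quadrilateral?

53

The shoelace formula gives twice the area as |[7·10 − 16·2] + [16·7 − 7·10] + [7·(-14) − (-6)·7] + [(-6)·2 − 7·(-14)]| = 110, so the area is 55.
Along each edge there are gcd(|Δx|,|Δy|)+1 lattice points, so counting each shared vertex once the boundary has gcd(9,8) + gcd(9,3) + gcd(13,21) + gcd(13,16) = 1+3+1+1 = 6.
Pick's theorem gives I = A − B/2 + 1 = 55 − 6/2 + 1 = 53.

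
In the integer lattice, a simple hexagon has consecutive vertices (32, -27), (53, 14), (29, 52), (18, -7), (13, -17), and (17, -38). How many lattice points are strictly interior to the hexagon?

1709

The shoelace formula gives twice the area as |[32·14 − 53·(-27)] + [53·52 − 29·14] + [29·(-7) − 18·52] + [18·(-17) − 13·(-7)] + [13·(-38) − 17·(-17)] + [17·(-27) − 32·(-38)]| = 3427, so the area is 1713.5.
Along each edge there are gcd(|Δx|,|Δy|)+1 lattice points, so counting each shared vertex once the boundary has gcd(21,41) + gcd(24,38) + gcd(11,59) + gcd(5,10) + gcd(4,21) + gcd(15,11) = 1+2+1+5+1+1 = 11.
Pick's theorem gives I = A − B/2 + 1 = 1713.5 − 11/2 + 1 = 1709.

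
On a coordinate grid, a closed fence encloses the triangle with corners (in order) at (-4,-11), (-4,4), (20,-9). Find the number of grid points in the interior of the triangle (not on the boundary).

By the shoelace formula, twice the signed area is |((-4)·4 − (-4)·(-11)) + ((-4)·(-9) − 20·4) + (20·(-11) − (-4)·(-9))| = 360, so the area is 180.
Along each edge there are gcd(|Δx|,|Δy|)+1 lattice points, so counting each shared vertex once the boundary has gcd(0,15) + gcd(24,13) + gcd(24,2) = 15+1+2 = 18.
Pick's theorem gives I = A − B/2 + 1 = 180 − 18/2 + 1 = 172.

172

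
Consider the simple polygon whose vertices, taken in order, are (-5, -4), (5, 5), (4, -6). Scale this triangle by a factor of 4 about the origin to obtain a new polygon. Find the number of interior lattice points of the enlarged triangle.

803

The shoelace formula gives twice the area as |[(-5)·5 − 5·(-4)] + [5·(-6) − 4·5] + [4·(-4) − (-5)·(-6)]| = 101, so the area is 101/2.
The number of boundary lattice points is Σ gcd(|Δx|,|Δy|) = gcd(10,9) + gcd(1,11) + gcd(9,2) = 1+1+1 = 3.
Scaling by 4 multiplies the area by 4² = 16 (so the new area is 808) and multiplies the boundary lattice-point count by 4, giving 12.
By Pick's theorem, the interior count of the dilated polygon is 808 − 12/2 + 1 = 803.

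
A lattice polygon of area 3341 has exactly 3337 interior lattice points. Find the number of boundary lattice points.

10

Pick's theorem gives A = I + B/2 − 1, so B = 2(A − I + 1) = 2(3341 − 3337 + 1) = 10.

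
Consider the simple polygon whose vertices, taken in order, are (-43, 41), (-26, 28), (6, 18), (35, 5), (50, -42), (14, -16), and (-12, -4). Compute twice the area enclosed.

By the shoelace formula, twice the signed area is |[(-43)·28 − (-26)·41] + [(-26)·18 − 6·28] + [6·5 − 35·18] + [35·(-42) − 50·5] + [50·(-16) − 14·(-42)] + [14·(-4) − (-12)·(-16)] + [(-12)·41 − (-43)·(-4)]| = 4218, so the area is 2109.

4218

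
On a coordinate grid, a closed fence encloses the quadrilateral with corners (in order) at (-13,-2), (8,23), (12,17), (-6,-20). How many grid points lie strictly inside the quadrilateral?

Using the shoelace formula, 2A = |[(-13)·23 − 8·(-2)] + [8·17 − 12·23] + [12·(-20) − (-6)·17] + [(-6)·(-2) − (-13)·(-20)]| = 809, so the area is 404.5.
Along each edge there are gcd(|Δx|,|Δy|)+1 lattice points, so counting each shared vertex once the boundary has gcd(21,25) + gcd(4,6) + gcd(18,37) + gcd(7,18) = 1+2+1+1 = 5.
By Pick's theorem A = I + B/2 − 1, so I = 404.5 − 5/2 + 1 = 403.

403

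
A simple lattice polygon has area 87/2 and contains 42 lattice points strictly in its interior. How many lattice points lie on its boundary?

5

Pick's theorem gives A = I + B/2 − 1, so B = 2(A − I + 1) = 2(87/2 − 42 + 1) = 5.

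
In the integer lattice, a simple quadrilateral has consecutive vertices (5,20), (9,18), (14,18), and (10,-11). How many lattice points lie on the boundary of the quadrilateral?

Summing gcd(|Δx|,|Δy|) over the edges gives the boundary count: gcd(4,2) + gcd(5,0) + gcd(4,29) + gcd(5,31) = 2+5+1+1 = 9.

9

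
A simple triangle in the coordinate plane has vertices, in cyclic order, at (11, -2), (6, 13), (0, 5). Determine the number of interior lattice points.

By the shoelace formula, twice the signed area is |(11·13 − 6·(-2)) + (6·5 − 0·13) + (0·(-2) − 11·5)| = 130, so the area is 65.
Along each edge there are gcd(|Δx|,|Δy|)+1 lattice points, so counting each shared vertex once the boundary has gcd(5,15) + gcd(6,8) + gcd(11,7) = 5+2+1 = 8.
Pick's theorem gives I = A − B/2 + 1 = 65 − 8/2 + 1 = 62.

62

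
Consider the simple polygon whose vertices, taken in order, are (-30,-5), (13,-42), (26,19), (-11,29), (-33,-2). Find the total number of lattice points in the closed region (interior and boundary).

Using the shoelace formula, 2A = |((-30)·(-42) − 13·(-5)) + (13·19 − 26·(-42)) + (26·29 − (-11)·19) + ((-11)·(-2) − (-33)·29) + ((-33)·(-5) − (-30)·(-2))| = 4711, so the area is 4711/2.
Along each edge there are gcd(|Δx|,|Δy|)+1 lattice points, so counting each shared vertex once the boundary has gcd(43,37) + gcd(13,61) + gcd(37,10) + gcd(22,31) + gcd(3,3) = 1+1+1+1+3 = 7.
Pick's theorem gives I = A − B/2 + 1 = 4711/2 − 7/2 + 1 = 2353, so the closed region contains I + B = 2353 + 7 = 2360 lattice points.

2360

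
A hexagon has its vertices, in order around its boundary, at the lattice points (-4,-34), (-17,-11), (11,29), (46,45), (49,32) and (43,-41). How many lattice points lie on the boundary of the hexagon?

9

Along each edge there are gcd(|Δx|,|Δy|)+1 lattice points, so counting each shared vertex once the boundary has gcd(13,23) + gcd(28,40) + gcd(35,16) + gcd(3,13) + gcd(6,73) + gcd(47,7) = 1+4+1+1+1+1 = 9.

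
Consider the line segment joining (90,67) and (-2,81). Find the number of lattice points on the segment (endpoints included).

The number of lattice points on a segment between lattice points is gcd(|Δx|,|Δy|) + 1 = gcd(92,14) + 1 = 2 + 1 = 3.

3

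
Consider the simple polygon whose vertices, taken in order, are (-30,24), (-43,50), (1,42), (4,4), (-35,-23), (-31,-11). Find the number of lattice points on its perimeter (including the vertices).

The number of boundary lattice points is Σ gcd(|Δx|,|Δy|) = gcd(13,26) + gcd(44,8) + gcd(3,38) + gcd(39,27) + gcd(4,12) + gcd(1,35) = 13+4+1+3+4+1 = 26.

26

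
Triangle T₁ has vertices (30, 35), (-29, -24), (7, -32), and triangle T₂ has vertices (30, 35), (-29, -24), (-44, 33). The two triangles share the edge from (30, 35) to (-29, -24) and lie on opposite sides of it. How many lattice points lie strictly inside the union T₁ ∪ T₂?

3418

The union is the simple quadrilateral with vertices (30, 35), (7, -32), (-29, -24), (-44, 33) in order.
The shoelace formula gives twice the area as |(30·(-32) − 7·35) + (7·(-24) − (-29)·(-32)) + ((-29)·33 − (-44)·(-24)) + ((-44)·35 − 30·33)| = 6844, so the area is 3422.
Summing gcd(|Δx|,|Δy|) over the edges gives the boundary count: gcd(23,67) + gcd(36,8) + gcd(15,57) + gcd(74,2) = 1+4+3+2 = 10.
By Pick's theorem I = A − B/2 + 1 = 3422 − 10/2 + 1 = 3418.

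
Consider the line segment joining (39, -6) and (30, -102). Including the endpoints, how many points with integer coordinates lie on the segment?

The number of lattice points on a segment between lattice points is gcd(|Δx|,|Δy|) + 1 = gcd(9,96) + 1 = 3 + 1 = 4.

4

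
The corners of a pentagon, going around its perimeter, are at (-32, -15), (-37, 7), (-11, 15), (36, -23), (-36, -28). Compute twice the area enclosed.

3736

By the shoelace formula, twice the signed area is |[(-32)·7 − (-37)·(-15)] + [(-37)·15 − (-11)·7] + [(-11)·(-23) − 36·15] + [36·(-28) − (-36)·(-23)] + [(-36)·(-15) − (-32)·(-28)]| = 3736, so the area is 1868.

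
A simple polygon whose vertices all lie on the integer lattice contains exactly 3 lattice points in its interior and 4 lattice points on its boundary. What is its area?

4

By Pick's theorem, A = I + B/2 − 1 = 3 + 4/2 − 1 = 4.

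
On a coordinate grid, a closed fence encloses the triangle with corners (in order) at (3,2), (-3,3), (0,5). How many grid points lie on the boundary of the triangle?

5

Along each edge there are gcd(|Δx|,|Δy|)+1 lattice points, so counting each shared vertex once the boundary has gcd(6,1) + gcd(3,2) + gcd(3,3) = 1+1+3 = 5.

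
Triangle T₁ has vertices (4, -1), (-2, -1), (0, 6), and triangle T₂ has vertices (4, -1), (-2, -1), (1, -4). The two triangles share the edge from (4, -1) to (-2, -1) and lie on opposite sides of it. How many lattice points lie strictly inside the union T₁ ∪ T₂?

27

The union is the simple quadrilateral with vertices (4, -1), (0, 6), (-2, -1), (1, -4) in order.
Using the shoelace formula, 2A = |(4·6 − 0·(-1)) + (0·(-1) − (-2)·6) + ((-2)·(-4) − 1·(-1)) + (1·(-1) − 4·(-4))| = 60, so the area is 30.
Summing gcd(|Δx|,|Δy|) over the edges gives the boundary count: gcd(4,7) + gcd(2,7) + gcd(3,3) + gcd(3,3) = 1+1+3+3 = 8.
By Pick's theorem I = A − B/2 + 1 = 30 − 8/2 + 1 = 27.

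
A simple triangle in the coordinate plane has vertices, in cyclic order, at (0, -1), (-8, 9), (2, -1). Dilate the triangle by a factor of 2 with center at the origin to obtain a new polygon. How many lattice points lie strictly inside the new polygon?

Using the shoelace formula, 2A = |[0·9 − (-8)·(-1)] + [(-8)·(-1) − 2·9] + [2·(-1) − 0·(-1)]| = 20, so the area is 10.
Along each edge there are gcd(|Δx|,|Δy|)+1 lattice points, so counting each shared vertex once the boundary has gcd(8,10) + gcd(10,10) + gcd(2,0) = 2+10+2 = 14.
Scaling by 2 multiplies the area by 2² = 4 (so the new area is 40) and multiplies the boundary lattice-point count by 2, giving 28.
By Pick's theorem, the interior count of the dilated polygon is 40 − 28/2 + 1 = 27.

27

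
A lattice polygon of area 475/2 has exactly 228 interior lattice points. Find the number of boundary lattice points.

21

Pick's theorem gives A = I + B/2 − 1, so B = 2(A − I + 1) = 2(475/2 − 228 + 1) = 21.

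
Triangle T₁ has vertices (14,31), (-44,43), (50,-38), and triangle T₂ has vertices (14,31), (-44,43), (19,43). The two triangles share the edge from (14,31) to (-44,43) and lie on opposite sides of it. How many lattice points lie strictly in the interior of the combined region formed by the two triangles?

2130

The union is the simple quadrilateral with vertices (14,31), (50,-38), (-44,43), (19,43) in order.
Using the shoelace formula, 2A = |[14·(-38) − 50·31] + [50·43 − (-44)·(-38)] + [(-44)·43 − 19·43] + [19·31 − 14·43]| = 4326, so the area is 2163.
The number of boundary lattice points is Σ gcd(|Δx|,|Δy|) = gcd(36,69) + gcd(94,81) + gcd(63,0) + gcd(5,12) = 3+1+63+1 = 68.
By Pick's theorem I = A − B/2 + 1 = 2163 − 68/2 + 1 = 2130.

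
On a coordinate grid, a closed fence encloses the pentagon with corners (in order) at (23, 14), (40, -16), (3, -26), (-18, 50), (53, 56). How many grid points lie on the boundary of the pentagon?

10

Along each edge there are gcd(|Δx|,|Δy|)+1 lattice points, so counting each shared vertex once the boundary has gcd(17,30) + gcd(37,10) + gcd(21,76) + gcd(71,6) + gcd(30,42) = 1+1+1+1+6 = 10.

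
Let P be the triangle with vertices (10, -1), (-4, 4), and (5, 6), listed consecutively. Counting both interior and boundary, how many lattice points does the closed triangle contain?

The shoelace formula gives twice the area as |[10·4 − (-4)·(-1)] + [(-4)·6 − 5·4] + [5·(-1) − 10·6]| = 73, so the area is 36.5.
Summing gcd(|Δx|,|Δy|) over the edges gives the boundary count: gcd(14,5) + gcd(9,2) + gcd(5,7) = 1+1+1 = 3.
Pick's theorem gives I = A − B/2 + 1 = 36.5 − 3/2 + 1 = 36, so the closed region contains I + B = 36 + 3 = 39 lattice points.

39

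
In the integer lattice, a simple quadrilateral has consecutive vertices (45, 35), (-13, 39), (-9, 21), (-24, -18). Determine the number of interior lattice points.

By the shoelace formula, twice the signed area is |(45·39 − (-13)·35) + ((-13)·21 − (-9)·39) + ((-9)·(-18) − (-24)·21) + ((-24)·35 − 45·(-18))| = 2924, so the area is 1462.
The number of boundary lattice points is Σ gcd(|Δx|,|Δy|) = gcd(58,4) + gcd(4,18) + gcd(15,39) + gcd(69,53) = 2+2+3+1 = 8.
By Pick's theorem A = I + B/2 − 1, so I = 1462 − 8/2 + 1 = 1459.

1459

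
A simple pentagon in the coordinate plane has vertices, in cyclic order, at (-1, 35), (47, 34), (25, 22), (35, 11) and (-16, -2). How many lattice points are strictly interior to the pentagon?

By the shoelace formula, twice the signed area is |[(-1)·34 − 47·35] + [47·22 − 25·34] + [25·11 − 35·22] + [35·(-2) − (-16)·11] + [(-16)·35 − (-1)·(-2)]| = 2446, so the area is 1223.
Summing gcd(|Δx|,|Δy|) over the edges gives the boundary count: gcd(48,1) + gcd(22,12) + gcd(10,11) + gcd(51,13) + gcd(15,37) = 1+2+1+1+1 = 6.
Pick's theorem gives I = A − B/2 + 1 = 1223 − 6/2 + 1 = 1221.

1221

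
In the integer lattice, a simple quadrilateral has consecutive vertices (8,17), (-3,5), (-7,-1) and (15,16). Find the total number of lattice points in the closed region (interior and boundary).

By the shoelace formula, twice the signed area is |[8·5 − (-3)·17] + [(-3)·(-1) − (-7)·5] + [(-7)·16 − 15·(-1)] + [15·17 − 8·16]| = 159, so the area is 79.5.
The number of boundary lattice points is Σ gcd(|Δx|,|Δy|) = gcd(11,12) + gcd(4,6) + gcd(22,17) + gcd(7,1) = 1+2+1+1 = 5.
Pick's theorem gives I = A − B/2 + 1 = 79.5 − 5/2 + 1 = 78, so the closed region contains I + B = 78 + 5 = 83 lattice points.

83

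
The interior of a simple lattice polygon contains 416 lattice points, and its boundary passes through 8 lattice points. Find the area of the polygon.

419

By Pick's theorem, A = I + B/2 − 1 = 416 + 8/2 − 1 = 419.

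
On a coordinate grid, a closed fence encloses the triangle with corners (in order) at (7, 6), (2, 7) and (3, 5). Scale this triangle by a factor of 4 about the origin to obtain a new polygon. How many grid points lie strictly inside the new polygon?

The shoelace formula gives twice the area as |(7·7 − 2·6) + (2·5 − 3·7) + (3·6 − 7·5)| = 9, so the area is 9/2.
Summing gcd(|Δx|,|Δy|) over the edges gives the boundary count: gcd(5,1) + gcd(1,2) + gcd(4,1) = 1+1+1 = 3.
Scaling by 4 multiplies the area by 4² = 16 (so the new area is 72) and multiplies the boundary lattice-point count by 4, giving 12.
By Pick's theorem, the interior count of the dilated polygon is 72 − 12/2 + 1 = 67.

67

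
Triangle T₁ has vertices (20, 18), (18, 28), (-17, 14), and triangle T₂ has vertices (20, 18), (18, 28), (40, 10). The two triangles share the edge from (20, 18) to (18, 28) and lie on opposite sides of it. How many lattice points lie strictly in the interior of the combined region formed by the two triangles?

275

The union is the simple quadrilateral with vertices (20, 18), (-17, 14), (18, 28), (40, 10) in order.
The shoelace formula gives twice the area as |(20·14 − (-17)·18) + ((-17)·28 − 18·14) + (18·10 − 40·28) + (40·18 − 20·10)| = 562, so the area is 281.
The number of boundary lattice points is Σ gcd(|Δx|,|Δy|) = gcd(37,4) + gcd(35,14) + gcd(22,18) + gcd(20,8) = 1+7+2+4 = 14.
By Pick's theorem I = A − B/2 + 1 = 281 − 14/2 + 1 = 275.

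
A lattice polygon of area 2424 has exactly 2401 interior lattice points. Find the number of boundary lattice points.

Pick's theorem gives A = I + B/2 − 1, so B = 2(A − I + 1) = 2(2424 − 2401 + 1) = 48.

48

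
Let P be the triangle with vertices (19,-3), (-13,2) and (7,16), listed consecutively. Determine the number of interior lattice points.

Using the shoelace formula, 2A = |(19·2 − (-13)·(-3)) + ((-13)·16 − 7·2) + (7·(-3) − 19·16)| = 548, so the area is 274.
Along each edge there are gcd(|Δx|,|Δy|)+1 lattice points, so counting each shared vertex once the boundary has gcd(32,5) + gcd(20,14) + gcd(12,19) = 1+2+1 = 4.
Pick's theorem gives I = A − B/2 + 1 = 274 − 4/2 + 1 = 273.

273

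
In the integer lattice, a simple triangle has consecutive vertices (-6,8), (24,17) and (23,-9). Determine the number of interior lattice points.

Using the shoelace formula, 2A = |((-6)·17 − 24·8) + (24·(-9) − 23·17) + (23·8 − (-6)·(-9))| = 771, so the area is 385.5.
Summing gcd(|Δx|,|Δy|) over the edges gives the boundary count: gcd(30,9) + gcd(1,26) + gcd(29,17) = 3+1+1 = 5.
Pick's theorem gives I = A − B/2 + 1 = 385.5 − 5/2 + 1 = 384.

384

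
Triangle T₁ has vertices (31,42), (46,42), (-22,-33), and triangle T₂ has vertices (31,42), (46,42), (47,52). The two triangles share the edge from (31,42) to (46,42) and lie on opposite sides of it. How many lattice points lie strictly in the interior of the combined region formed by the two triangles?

The union is the simple quadrilateral with vertices (31,42), (-22,-33), (46,42), (47,52) in order.
The shoelace formula gives twice the area as |(31·(-33) − (-22)·42) + ((-22)·42 − 46·(-33)) + (46·52 − 47·42) + (47·42 − 31·52)| = 1275, so the area is 637.5.
The number of boundary lattice points is Σ gcd(|Δx|,|Δy|) = gcd(53,75) + gcd(68,75) + gcd(1,10) + gcd(16,10) = 1+1+1+2 = 5.
By Pick's theorem I = A − B/2 + 1 = 637.5 − 5/2 + 1 = 636.

636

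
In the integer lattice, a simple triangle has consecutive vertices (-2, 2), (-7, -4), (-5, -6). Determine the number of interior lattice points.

By the shoelace formula, twice the signed area is |((-2)·(-4) − (-7)·2) + ((-7)·(-6) − (-5)·(-4)) + ((-5)·2 − (-2)·(-6))| = 22, so the area is 11.
Along each edge there are gcd(|Δx|,|Δy|)+1 lattice points, so counting each shared vertex once the boundary has gcd(5,6) + gcd(2,2) + gcd(3,8) = 1+2+1 = 4.
By Pick's theorem A = I + B/2 − 1, so I = 11 − 4/2 + 1 = 10.

10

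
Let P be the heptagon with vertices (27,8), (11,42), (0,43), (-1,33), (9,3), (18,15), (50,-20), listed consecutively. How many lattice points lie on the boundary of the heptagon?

19

The number of boundary lattice points is Σ gcd(|Δx|,|Δy|) = gcd(16,34) + gcd(11,1) + gcd(1,10) + gcd(10,30) + gcd(9,12) + gcd(32,35) + gcd(23,28) = 2+1+1+10+3+1+1 = 19.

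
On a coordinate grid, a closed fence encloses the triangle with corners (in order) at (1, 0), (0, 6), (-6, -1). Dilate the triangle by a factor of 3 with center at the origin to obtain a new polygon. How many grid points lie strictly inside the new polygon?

190

Using the shoelace formula, 2A = |[1·6 − 0·0] + [0·(-1) − (-6)·6] + [(-6)·0 − 1·(-1)]| = 43, so the area is 43/2.
Summing gcd(|Δx|,|Δy|) over the edges gives the boundary count: gcd(1,6) + gcd(6,7) + gcd(7,1) = 1+1+1 = 3.
Scaling by 3 multiplies the area by 3² = 9 (so the new area is 193.5) and multiplies the boundary lattice-point count by 3, giving 9.
By Pick's theorem, the interior count of the dilated polygon is 193.5 − 9/2 + 1 = 190.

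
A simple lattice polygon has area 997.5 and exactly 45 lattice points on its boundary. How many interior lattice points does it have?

976

Pick's theorem A = I + B/2 − 1 rearranges to I = A − B/2 + 1 = 997.5 − 45/2 + 1 = 976.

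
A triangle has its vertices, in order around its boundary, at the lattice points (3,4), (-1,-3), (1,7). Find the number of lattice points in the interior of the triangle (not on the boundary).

Using the shoelace formula, 2A = |[3·(-3) − (-1)·4] + [(-1)·7 − 1·(-3)] + [1·4 − 3·7]| = 26, so the area is 13.
Summing gcd(|Δx|,|Δy|) over the edges gives the boundary count: gcd(4,7) + gcd(2,10) + gcd(2,3) = 1+2+1 = 4.
Pick's theorem gives I = A − B/2 + 1 = 13 − 4/2 + 1 = 12.

12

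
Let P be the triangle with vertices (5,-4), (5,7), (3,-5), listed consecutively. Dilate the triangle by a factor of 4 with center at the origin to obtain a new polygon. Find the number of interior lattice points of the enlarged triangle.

149

The shoelace formula gives twice the area as |[5·7 − 5·(-4)] + [5·(-5) − 3·7] + [3·(-4) − 5·(-5)]| = 22, so the area is 11.
The number of boundary lattice points is Σ gcd(|Δx|,|Δy|) = gcd(0,11) + gcd(2,12) + gcd(2,1) = 11+2+1 = 14.
Scaling by 4 multiplies the area by 4² = 16 (so the new area is 176) and multiplies the boundary lattice-point count by 4, giving 56.
By Pick's theorem, the interior count of the dilated polygon is 176 − 56/2 + 1 = 149.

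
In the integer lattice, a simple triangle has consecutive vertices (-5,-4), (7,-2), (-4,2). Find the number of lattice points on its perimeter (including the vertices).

Summing gcd(|Δx|,|Δy|) over the edges gives the boundary count: gcd(12,2) + gcd(11,4) + gcd(1,6) = 2+1+1 = 4.

4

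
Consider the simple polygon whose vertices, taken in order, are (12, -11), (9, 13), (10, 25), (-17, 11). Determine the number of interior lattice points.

468

The shoelace formula gives twice the area as |[12·13 − 9·(-11)] + [9·25 − 10·13] + [10·11 − (-17)·25] + [(-17)·(-11) − 12·11]| = 940, so the area is 470.
The number of boundary lattice points is Σ gcd(|Δx|,|Δy|) = gcd(3,24) + gcd(1,12) + gcd(27,14) + gcd(29,22) = 3+1+1+1 = 6.
Pick's theorem gives I = A − B/2 + 1 = 470 − 6/2 + 1 = 468.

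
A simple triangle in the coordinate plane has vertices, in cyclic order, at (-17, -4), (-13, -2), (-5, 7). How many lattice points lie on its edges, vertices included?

Summing gcd(|Δx|,|Δy|) over the edges gives the boundary count: gcd(4,2) + gcd(8,9) + gcd(12,11) = 2+1+1 = 4.

4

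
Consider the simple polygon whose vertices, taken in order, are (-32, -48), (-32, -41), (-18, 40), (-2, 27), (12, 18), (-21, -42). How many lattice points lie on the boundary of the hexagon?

Along each edge there are gcd(|Δx|,|Δy|)+1 lattice points, so counting each shared vertex once the boundary has gcd(0,7) + gcd(14,81) + gcd(16,13) + gcd(14,9) + gcd(33,60) + gcd(11,6) = 7+1+1+1+3+1 = 14.

14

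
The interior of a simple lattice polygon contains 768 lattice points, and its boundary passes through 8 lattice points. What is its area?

Pick's theorem states A = I + B/2 − 1, so A = 768 + 8/2 − 1 = 771.

771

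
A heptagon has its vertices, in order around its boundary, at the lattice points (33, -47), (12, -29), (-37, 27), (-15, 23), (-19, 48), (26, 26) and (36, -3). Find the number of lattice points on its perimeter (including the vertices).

16

The number of boundary lattice points is Σ gcd(|Δx|,|Δy|) = gcd(21,18) + gcd(49,56) + gcd(22,4) + gcd(4,25) + gcd(45,22) + gcd(10,29) + gcd(3,44) = 3+7+2+1+1+1+1 = 16.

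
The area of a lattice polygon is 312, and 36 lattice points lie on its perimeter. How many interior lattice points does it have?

295

From Pick's theorem, I = A − B/2 + 1 = 312 − 36/2 + 1 = 295.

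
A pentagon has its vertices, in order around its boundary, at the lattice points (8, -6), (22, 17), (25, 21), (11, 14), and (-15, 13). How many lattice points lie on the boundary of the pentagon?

11

Along each edge there are gcd(|Δx|,|Δy|)+1 lattice points, so counting each shared vertex once the boundary has gcd(14,23) + gcd(3,4) + gcd(14,7) + gcd(26,1) + gcd(23,19) = 1+1+7+1+1 = 11.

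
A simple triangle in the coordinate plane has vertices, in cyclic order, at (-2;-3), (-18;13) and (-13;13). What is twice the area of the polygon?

Using the shoelace formula, 2A = |[(-2)·13 − (-18)·(-3)] + [(-18)·13 − (-13)·13] + [(-13)·(-3) − (-2)·13]| = 80, so the area is 40.

80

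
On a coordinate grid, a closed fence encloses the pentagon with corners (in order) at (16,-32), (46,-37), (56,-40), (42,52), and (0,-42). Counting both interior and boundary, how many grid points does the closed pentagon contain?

The shoelace formula gives twice the area as |(16·(-37) − 46·(-32)) + (46·(-40) − 56·(-37)) + (56·52 − 42·(-40)) + (42·(-42) − 0·52) + (0·(-32) − 16·(-42))| = 4612, so the area is 2306.
Summing gcd(|Δx|,|Δy|) over the edges gives the boundary count: gcd(30,5) + gcd(10,3) + gcd(14,92) + gcd(42,94) + gcd(16,10) = 5+1+2+2+2 = 12.
Pick's theorem gives I = A − B/2 + 1 = 2306 − 12/2 + 1 = 2301, so the closed region contains I + B = 2301 + 12 = 2313 lattice points.

2313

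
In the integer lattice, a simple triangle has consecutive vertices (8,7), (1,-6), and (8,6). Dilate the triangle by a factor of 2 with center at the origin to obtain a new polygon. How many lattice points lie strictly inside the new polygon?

12

Using the shoelace formula, 2A = |[8·(-6) − 1·7] + [1·6 − 8·(-6)] + [8·7 − 8·6]| = 7, so the area is 7/2.
Summing gcd(|Δx|,|Δy|) over the edges gives the boundary count: gcd(7,13) + gcd(7,12) + gcd(0,1) = 1+1+1 = 3.
Scaling by 2 multiplies the area by 2² = 4 (so the new area is 14) and multiplies the boundary lattice-point count by 2, giving 6.
By Pick's theorem, the interior count of the dilated polygon is 14 − 6/2 + 1 = 12.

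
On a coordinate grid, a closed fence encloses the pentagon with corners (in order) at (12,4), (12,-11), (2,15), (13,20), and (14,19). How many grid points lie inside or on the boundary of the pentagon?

Using the shoelace formula, 2A = |(12·(-11) − 12·4) + (12·15 − 2·(-11)) + (2·20 − 13·15) + (13·19 − 14·20) + (14·4 − 12·19)| = 338, so the area is 169.
The number of boundary lattice points is Σ gcd(|Δx|,|Δy|) = gcd(0,15) + gcd(10,26) + gcd(11,5) + gcd(1,1) + gcd(2,15) = 15+2+1+1+1 = 20.
Pick's theorem gives I = A − B/2 + 1 = 169 − 20/2 + 1 = 160, so the closed region contains I + B = 160 + 20 = 180 lattice points.

180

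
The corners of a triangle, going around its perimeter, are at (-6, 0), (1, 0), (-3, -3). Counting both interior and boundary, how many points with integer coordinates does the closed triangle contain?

The shoelace formula gives twice the area as |((-6)·0 − 1·0) + (1·(-3) − (-3)·0) + ((-3)·0 − (-6)·(-3))| = 21, so the area is 10.5.
Summing gcd(|Δx|,|Δy|) over the edges gives the boundary count: gcd(7,0) + gcd(4,3) + gcd(3,3) = 7+1+3 = 11.
Pick's theorem gives I = A − B/2 + 1 = 10.5 − 11/2 + 1 = 6, so the closed region contains I + B = 6 + 11 = 17 lattice points.

17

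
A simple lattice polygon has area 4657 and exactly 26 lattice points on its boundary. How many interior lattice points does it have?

4645

Pick's theorem A = I + B/2 − 1 rearranges to I = A − B/2 + 1 = 4657 − 26/2 + 1 = 4645.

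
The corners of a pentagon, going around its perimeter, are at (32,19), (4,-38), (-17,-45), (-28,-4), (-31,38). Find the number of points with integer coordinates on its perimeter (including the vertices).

Along each edge there are gcd(|Δx|,|Δy|)+1 lattice points, so counting each shared vertex once the boundary has gcd(28,57) + gcd(21,7) + gcd(11,41) + gcd(3,42) + gcd(63,19) = 1+7+1+3+1 = 13.

13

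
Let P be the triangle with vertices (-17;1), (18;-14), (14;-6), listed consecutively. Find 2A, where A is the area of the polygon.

220

Using the shoelace formula, 2A = |[(-17)·(-14) − 18·1] + [18·(-6) − 14·(-14)] + [14·1 − (-17)·(-6)]| = 220, so the area is 110.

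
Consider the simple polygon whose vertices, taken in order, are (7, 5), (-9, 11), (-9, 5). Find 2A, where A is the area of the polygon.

By the shoelace formula, twice the signed area is |(7·11 − (-9)·5) + ((-9)·5 − (-9)·11) + ((-9)·5 − 7·5)| = 96, so the area is 48.

96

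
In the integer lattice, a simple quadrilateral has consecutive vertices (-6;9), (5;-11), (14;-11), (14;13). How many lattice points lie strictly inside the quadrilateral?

312

By the shoelace formula, twice the signed area is |[(-6)·(-11) − 5·9] + [5·(-11) − 14·(-11)] + [14·13 − 14·(-11)] + [14·9 − (-6)·13]| = 660, so the area is 330.
Summing gcd(|Δx|,|Δy|) over the edges gives the boundary count: gcd(11,20) + gcd(9,0) + gcd(0,24) + gcd(20,4) = 1+9+24+4 = 38.
Pick's theorem gives I = A − B/2 + 1 = 330 − 38/2 + 1 = 312.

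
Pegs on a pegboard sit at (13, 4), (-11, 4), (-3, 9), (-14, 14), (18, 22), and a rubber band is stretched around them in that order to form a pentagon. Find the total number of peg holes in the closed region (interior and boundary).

359

The shoelace formula gives twice the area as |[13·4 − (-11)·4] + [(-11)·9 − (-3)·4] + [(-3)·14 − (-14)·9] + [(-14)·22 − 18·14] + [18·4 − 13·22]| = 681, so the area is 681/2.
Along each edge there are gcd(|Δx|,|Δy|)+1 lattice points, so counting each shared vertex once the boundary has gcd(24,0) + gcd(8,5) + gcd(11,5) + gcd(32,8) + gcd(5,18) = 24+1+1+8+1 = 35.
Pick's theorem gives I = A − B/2 + 1 = 681/2 − 35/2 + 1 = 324, so the closed region contains I + B = 324 + 35 = 359 lattice points.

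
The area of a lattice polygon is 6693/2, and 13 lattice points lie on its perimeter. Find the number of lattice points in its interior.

Pick's theorem A = I + B/2 − 1 rearranges to I = A − B/2 + 1 = 6693/2 − 13/2 + 1 = 3341.

3341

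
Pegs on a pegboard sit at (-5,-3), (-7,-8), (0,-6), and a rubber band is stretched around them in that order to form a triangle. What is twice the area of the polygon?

31

Using the shoelace formula, 2A = |((-5)·(-8) − (-7)·(-3)) + ((-7)·(-6) − 0·(-8)) + (0·(-3) − (-5)·(-6))| = 31, so the area is 31/2.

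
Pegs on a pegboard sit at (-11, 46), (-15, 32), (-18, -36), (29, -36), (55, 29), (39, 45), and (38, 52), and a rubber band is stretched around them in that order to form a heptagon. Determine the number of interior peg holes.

4935

By the shoelace formula, twice the signed area is |((-11)·32 − (-15)·46) + ((-15)·(-36) − (-18)·32) + ((-18)·(-36) − 29·(-36)) + (29·29 − 55·(-36)) + (55·45 − 39·29) + (39·52 − 38·45) + (38·46 − (-11)·52)| = 9949, so the area is 4974.5.
Along each edge there are gcd(|Δx|,|Δy|)+1 lattice points, so counting each shared vertex once the boundary has gcd(4,14) + gcd(3,68) + gcd(47,0) + gcd(26,65) + gcd(16,16) + gcd(1,7) + gcd(49,6) = 2+1+47+13+16+1+1 = 81.
Pick's theorem gives I = A − B/2 + 1 = 4974.5 − 81/2 + 1 = 4935.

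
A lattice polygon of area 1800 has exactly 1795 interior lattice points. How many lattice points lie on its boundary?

12

Pick's theorem gives A = I + B/2 − 1, so B = 2(A − I + 1) = 2(1800 − 1795 + 1) = 12.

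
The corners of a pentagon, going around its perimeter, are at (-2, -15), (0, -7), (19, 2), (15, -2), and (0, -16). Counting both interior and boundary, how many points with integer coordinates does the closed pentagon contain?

102

The shoelace formula gives twice the area as |[(-2)·(-7) − 0·(-15)] + [0·2 − 19·(-7)] + [19·(-2) − 15·2] + [15·(-16) − 0·(-2)] + [0·(-15) − (-2)·(-16)]| = 193, so the area is 193/2.
Along each edge there are gcd(|Δx|,|Δy|)+1 lattice points, so counting each shared vertex once the boundary has gcd(2,8) + gcd(19,9) + gcd(4,4) + gcd(15,14) + gcd(2,1) = 2+1+4+1+1 = 9.
Pick's theorem gives I = A − B/2 + 1 = 193/2 − 9/2 + 1 = 93, so the closed region contains I + B = 93 + 9 = 102 lattice points.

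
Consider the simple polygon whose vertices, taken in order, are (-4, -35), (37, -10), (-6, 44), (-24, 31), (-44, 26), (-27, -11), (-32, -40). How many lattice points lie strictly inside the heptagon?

3689

By the shoelace formula, twice the signed area is |[(-4)·(-10) − 37·(-35)] + [37·44 − (-6)·(-10)] + [(-6)·31 − (-24)·44] + [(-24)·26 − (-44)·31] + [(-44)·(-11) − (-27)·26] + [(-27)·(-40) − (-32)·(-11)] + [(-32)·(-35) − (-4)·(-40)]| = 7387, so the area is 3693.5.
The number of boundary lattice points is Σ gcd(|Δx|,|Δy|) = gcd(41,25) + gcd(43,54) + gcd(18,13) + gcd(20,5) + gcd(17,37) + gcd(5,29) + gcd(28,5) = 1+1+1+5+1+1+1 = 11.
By Pick's theorem A = I + B/2 − 1, so I = 3693.5 − 11/2 + 1 = 3689.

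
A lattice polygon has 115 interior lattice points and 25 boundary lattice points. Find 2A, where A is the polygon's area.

253

Pick's theorem states A = I + B/2 − 1, so A = 115 + 25/2 − 1 = 253/2.
Hence 2A = 253.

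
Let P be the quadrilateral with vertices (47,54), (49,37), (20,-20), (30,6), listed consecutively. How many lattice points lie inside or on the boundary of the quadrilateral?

By the shoelace formula, twice the signed area is |[47·37 − 49·54] + [49·(-20) − 20·37] + [20·6 − 30·(-20)] + [30·54 − 47·6]| = 569, so the area is 569/2.
Along each edge there are gcd(|Δx|,|Δy|)+1 lattice points, so counting each shared vertex once the boundary has gcd(2,17) + gcd(29,57) + gcd(10,26) + gcd(17,48) = 1+1+2+1 = 5.
Pick's theorem gives I = A − B/2 + 1 = 569/2 − 5/2 + 1 = 283, so the closed region contains I + B = 283 + 5 = 288 lattice points.

288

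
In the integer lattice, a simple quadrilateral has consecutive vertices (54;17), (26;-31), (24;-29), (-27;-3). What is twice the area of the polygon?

Using the shoelace formula, 2A = |[54·(-31) − 26·17] + [26·(-29) − 24·(-31)] + [24·(-3) − (-27)·(-29)] + [(-27)·17 − 54·(-3)]| = 3278, so the area is 1639.

3278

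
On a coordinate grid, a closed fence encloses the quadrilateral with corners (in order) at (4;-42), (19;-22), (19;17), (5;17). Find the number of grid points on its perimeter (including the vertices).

Along each edge there are gcd(|Δx|,|Δy|)+1 lattice points, so counting each shared vertex once the boundary has gcd(15,20) + gcd(0,39) + gcd(14,0) + gcd(1,59) = 5+39+14+1 = 59.

59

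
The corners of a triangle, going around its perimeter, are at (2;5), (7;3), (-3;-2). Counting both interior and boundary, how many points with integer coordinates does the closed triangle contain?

27

The shoelace formula gives twice the area as |(2·3 − 7·5) + (7·(-2) − (-3)·3) + ((-3)·5 − 2·(-2))| = 45, so the area is 45/2.
Summing gcd(|Δx|,|Δy|) over the edges gives the boundary count: gcd(5,2) + gcd(10,5) + gcd(5,7) = 1+5+1 = 7.
Pick's theorem gives I = A − B/2 + 1 = 45/2 − 7/2 + 1 = 20, so the closed region contains I + B = 20 + 7 = 27 lattice points.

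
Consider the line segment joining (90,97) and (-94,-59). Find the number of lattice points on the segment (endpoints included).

The number of lattice points on a segment between lattice points is gcd(|Δx|,|Δy|) + 1 = gcd(184,156) + 1 = 4 + 1 = 5.

5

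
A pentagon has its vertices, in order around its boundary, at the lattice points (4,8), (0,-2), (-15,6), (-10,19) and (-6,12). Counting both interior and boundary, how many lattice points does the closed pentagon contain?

Using the shoelace formula, 2A = |[4·(-2) − 0·8] + [0·6 − (-15)·(-2)] + [(-15)·19 − (-10)·6] + [(-10)·12 − (-6)·19] + [(-6)·8 − 4·12]| = 365, so the area is 365/2.
The number of boundary lattice points is Σ gcd(|Δx|,|Δy|) = gcd(4,10) + gcd(15,8) + gcd(5,13) + gcd(4,7) + gcd(10,4) = 2+1+1+1+2 = 7.
Pick's theorem gives I = A − B/2 + 1 = 365/2 − 7/2 + 1 = 180, so the closed region contains I + B = 180 + 7 = 187 lattice points.

187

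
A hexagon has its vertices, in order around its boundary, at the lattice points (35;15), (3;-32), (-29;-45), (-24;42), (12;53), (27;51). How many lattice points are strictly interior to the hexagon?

4247

By the shoelace formula, twice the signed area is |(35·(-32) − 3·15) + (3·(-45) − (-29)·(-32)) + ((-29)·42 − (-24)·(-45)) + ((-24)·53 − 12·42) + (12·51 − 27·53) + (27·15 − 35·51)| = 8501, so the area is 4250.5.
Along each edge there are gcd(|Δx|,|Δy|)+1 lattice points, so counting each shared vertex once the boundary has gcd(32,47) + gcd(32,13) + gcd(5,87) + gcd(36,11) + gcd(15,2) + gcd(8,36) = 1+1+1+1+1+4 = 9.
By Pick's theorem A = I + B/2 − 1, so I = 4250.5 − 9/2 + 1 = 4247.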